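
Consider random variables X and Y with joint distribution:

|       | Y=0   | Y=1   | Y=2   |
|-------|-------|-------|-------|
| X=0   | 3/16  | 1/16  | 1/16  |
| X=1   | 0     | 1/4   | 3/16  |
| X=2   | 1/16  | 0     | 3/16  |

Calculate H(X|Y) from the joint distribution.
Marginal P(Y) (column sums):
  P(Y=0) = 3/16 + 0 + 1/16 = 1/4
  P(Y=1) = 1/16 + 1/4 + 0 = 5/16
  P(Y=2) = 1/16 + 3/16 + 3/16 = 7/16

H(X|Y) = -Σ P(X,Y)·log₂ P(X|Y), where P(X|Y) = P(X,Y) / P(Y)
  (cells with P(X,Y) = 0 contribute 0)
  (X=0,Y=0): P(X|Y) = (3/16)/(1/4) = 3/4;  -(3/16)·log₂(3/4) = 0.0778
  (X=0,Y=1): P(X|Y) = (1/16)/(5/16) = 1/5;  -(1/16)·log₂(1/5) = 0.1451
  (X=0,Y=2): P(X|Y) = (1/16)/(7/16) = 1/7;  -(1/16)·log₂(1/7) = 0.1755
  (X=1,Y=1): P(X|Y) = (1/4)/(5/16) = 4/5;  -(1/4)·log₂(4/5) = 0.0805
  (X=1,Y=2): P(X|Y) = (3/16)/(7/16) = 3/7;  -(3/16)·log₂(3/7) = 0.2292
  (X=2,Y=0): P(X|Y) = (1/16)/(1/4) = 1/4;  -(1/16)·log₂(1/4) = 0.1250
  (X=2,Y=2): P(X|Y) = (3/16)/(7/16) = 3/7;  -(3/16)·log₂(3/7) = 0.2292
H(X|Y) = 0.0778 + 0.1451 + 0.1755 + 0.0805 + 0.2292 + 0.1250 + 0.2292
  = 1.0623 bits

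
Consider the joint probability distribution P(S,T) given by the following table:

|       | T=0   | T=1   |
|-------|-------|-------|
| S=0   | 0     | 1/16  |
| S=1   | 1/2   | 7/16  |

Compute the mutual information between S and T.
Marginal P(S) (row sums):
  P(S=0) = 0 + 1/16 = 1/16
  P(S=1) = 1/2 + 7/16 = 15/16
Marginal P(T) (column sums):
  P(T=0) = 0 + 1/2 = 1/2
  P(T=1) = 1/16 + 7/16 = 1/2

H(S) = -[(1/16)·log₂(1/16) + (15/16)·log₂(15/16)]
  = 0.2500 + 0.0873
  = 0.3373 bits
H(T) = -[(1/2)·log₂(1/2) + (1/2)·log₂(1/2)]
  = 0.5000 + 0.5000
  = 1.0000 bits
H(S,T) = -[(1/16)·log₂(1/16) + (1/2)·log₂(1/2) + (7/16)·log₂(7/16)]
  = 0.2500 + 0.5000 + 0.5218
  = 1.2718 bits

I(S;T) = H(S) + H(T) - H(S,T)
  = 0.3373 + 1.0000 - 1.2718
  = 0.0655 bits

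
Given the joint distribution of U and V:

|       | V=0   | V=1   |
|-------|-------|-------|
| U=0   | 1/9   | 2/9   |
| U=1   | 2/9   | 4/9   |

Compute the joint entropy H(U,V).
H(U,V) = -Σ P(U,V) log₂ P(U,V), summed over the non-zero cells:
H(U,V) = -[(1/9)·log₂(1/9) + (2/9)·log₂(2/9) + (2/9)·log₂(2/9) + (4/9)·log₂(4/9)]
  = 0.3522 + 0.4822 + 0.4822 + 0.5200
  = 1.8366 bits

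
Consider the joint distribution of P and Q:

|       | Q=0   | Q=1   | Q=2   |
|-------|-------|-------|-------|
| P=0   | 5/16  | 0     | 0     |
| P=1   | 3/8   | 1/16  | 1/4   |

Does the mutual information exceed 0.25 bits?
Marginal P(P) (row sums):
  P(P=0) = 5/16 + 0 + 0 = 5/16
  P(P=1) = 3/8 + 1/16 + 1/4 = 11/16
Marginal P(Q) (column sums):
  P(Q=0) = 5/16 + 3/8 = 11/16
  P(Q=1) = 0 + 1/16 = 1/16
  P(Q=2) = 0 + 1/4 = 1/4

H(P) = -[(5/16)·log₂(5/16) + (11/16)·log₂(11/16)]
  = 0.5244 + 0.3716
  = 0.8960 bits
H(Q) = -[(11/16)·log₂(11/16) + (1/16)·log₂(1/16) + (1/4)·log₂(1/4)]
  = 0.3716 + 0.2500 + 0.5000
  = 1.1216 bits
H(P,Q) = -[(5/16)·log₂(5/16) + (3/8)·log₂(3/8) + (1/16)·log₂(1/16) + (1/4)·log₂(1/4)]
  = 0.5244 + 0.5306 + 0.2500 + 0.5000
  = 1.8050 bits

I(P;Q) = H(P) + H(Q) - H(P,Q)
  = 0.8960 + 1.1216 - 1.8050
  = 0.2126 bits

No. I(P;Q) = 0.2126 bits, which is ≤ 0.25 bits.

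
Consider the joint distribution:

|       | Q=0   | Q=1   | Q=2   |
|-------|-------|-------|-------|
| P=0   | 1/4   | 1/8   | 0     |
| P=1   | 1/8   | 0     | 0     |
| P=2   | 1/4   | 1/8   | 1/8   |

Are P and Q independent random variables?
Marginal P(P) (row sums):
  P(P=0) = 1/4 + 1/8 + 0 = 3/8
  P(P=1) = 1/8 + 0 + 0 = 1/8
  P(P=2) = 1/4 + 1/8 + 1/8 = 1/2
Marginal P(Q) (column sums):
  P(Q=0) = 1/4 + 1/8 + 1/4 = 5/8
  P(Q=1) = 1/8 + 0 + 1/8 = 1/4
  P(Q=2) = 0 + 0 + 1/8 = 1/8

P and Q are independent iff P(P=i,Q=j) = P(P=i)·P(Q=j) for every cell.
  P(P=0)·P(Q=0) = 3/8 × 5/8 = 15/64, but P(P=0,Q=0) = 1/4 ✗

No, P and Q are not independent. Quantitatively, I(P;Q) > 0:

H(P) = -[(3/8)·log₂(3/8) + (1/8)·log₂(1/8) + (1/2)·log₂(1/2)]
  = 0.5306 + 0.3750 + 0.5000
  = 1.4056 bits
H(Q) = -[(5/8)·log₂(5/8) + (1/4)·log₂(1/4) + (1/8)·log₂(1/8)]
  = 0.4238 + 0.5000 + 0.3750
  = 1.2988 bits
H(P,Q) = -[(1/4)·log₂(1/4) + (1/8)·log₂(1/8) + (1/8)·log₂(1/8) + (1/4)·log₂(1/4) + (1/8)·log₂(1/8) + (1/8)·log₂(1/8)]
  = 0.5000 + 0.3750 + 0.3750 + 0.5000 + 0.3750 + 0.3750
  = 2.5000 bits
I(P;Q) = H(P) + H(Q) - H(P,Q) = 1.4056 + 1.2988 - 2.5000 = 0.2044 bits > 0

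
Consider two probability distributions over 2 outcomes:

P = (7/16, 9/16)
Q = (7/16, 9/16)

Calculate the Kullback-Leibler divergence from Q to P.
D(P||Q) = Σ P(i) log₂(P(i)/Q(i))
  i=0: (7/16) × log₂((7/16)/(7/16)) = (7/16) × log₂(1) = 0.0000
  i=1: (9/16) × log₂((9/16)/(9/16)) = (9/16) × log₂(1) = 0.0000
D(P||Q) = 0.0000 + 0.0000
  = 0.0000 bits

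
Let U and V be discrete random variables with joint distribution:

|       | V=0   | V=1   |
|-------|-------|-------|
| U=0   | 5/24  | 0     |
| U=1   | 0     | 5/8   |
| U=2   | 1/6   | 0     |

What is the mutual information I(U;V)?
Marginal P(U) (row sums):
  P(U=0) = 5/24 + 0 = 5/24
  P(U=1) = 0 + 5/8 = 5/8
  P(U=2) = 1/6 + 0 = 1/6
Marginal P(V) (column sums):
  P(V=0) = 5/24 + 0 + 1/6 = 3/8
  P(V=1) = 0 + 5/8 + 0 = 5/8

H(U) = -[(5/24)·log₂(5/24) + (5/8)·log₂(5/8) + (1/6)·log₂(1/6)]
  = 0.4715 + 0.4238 + 0.4308
  = 1.3261 bits
H(V) = -[(3/8)·log₂(3/8) + (5/8)·log₂(5/8)]
  = 0.5306 + 0.4238
  = 0.9544 bits
H(U,V) = -[(5/24)·log₂(5/24) + (5/8)·log₂(5/8) + (1/6)·log₂(1/6)]
  = 0.4715 + 0.4238 + 0.4308
  = 1.3261 bits

I(U;V) = H(U) + H(V) - H(U,V)
  = 1.3261 + 0.9544 - 1.3261
  = 0.9544 bits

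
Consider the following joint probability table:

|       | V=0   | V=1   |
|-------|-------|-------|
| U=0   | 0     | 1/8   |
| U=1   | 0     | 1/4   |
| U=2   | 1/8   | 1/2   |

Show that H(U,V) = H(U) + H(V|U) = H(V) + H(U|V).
Marginal P(U) (row sums):
  P(U=0) = 0 + 1/8 = 1/8
  P(U=1) = 0 + 1/4 = 1/4
  P(U=2) = 1/8 + 1/2 = 5/8
Marginal P(V) (column sums):
  P(V=0) = 0 + 0 + 1/8 = 1/8
  P(V=1) = 1/8 + 1/4 + 1/2 = 7/8

Decomposition 1: H(U) + H(V|U)
H(U) = -[(1/8)·log₂(1/8) + (1/4)·log₂(1/4) + (5/8)·log₂(5/8)]
  = 0.3750 + 0.5000 + 0.4238
  = 1.2988 bits
H(V|U) = -Σ P(U,V)·log₂ P(V|U), where P(V|U) = P(U,V) / P(U)
  (cells with P(U,V) = 0 contribute 0)
  (U=0,V=1): P(V|U) = (1/8)/(1/8) = 1;  -(1/8)·log₂(1) = 0.0000
  (U=1,V=1): P(V|U) = (1/4)/(1/4) = 1;  -(1/4)·log₂(1) = 0.0000
  (U=2,V=0): P(V|U) = (1/8)/(5/8) = 1/5;  -(1/8)·log₂(1/5) = 0.2902
  (U=2,V=1): P(V|U) = (1/2)/(5/8) = 4/5;  -(1/2)·log₂(4/5) = 0.1610
H(V|U) = 0.0000 + 0.0000 + 0.2902 + 0.1610
  = 0.4512 bits
H(U) + H(V|U) = 1.2988 + 0.4512 = 1.7500 bits

Decomposition 2: H(V) + H(U|V)
H(V) = -[(1/8)·log₂(1/8) + (7/8)·log₂(7/8)]
  = 0.3750 + 0.1686
  = 0.5436 bits
H(U|V) = -Σ P(U,V)·log₂ P(U|V), where P(U|V) = P(U,V) / P(V)
  (cells with P(U,V) = 0 contribute 0)
  (U=0,V=1): P(U|V) = (1/8)/(7/8) = 1/7;  -(1/8)·log₂(1/7) = 0.3509
  (U=1,V=1): P(U|V) = (1/4)/(7/8) = 2/7;  -(1/4)·log₂(2/7) = 0.4518
  (U=2,V=0): P(U|V) = (1/8)/(1/8) = 1;  -(1/8)·log₂(1) = 0.0000
  (U=2,V=1): P(U|V) = (1/2)/(7/8) = 4/7;  -(1/2)·log₂(4/7) = 0.4037
H(U|V) = 0.3509 + 0.4518 + 0.0000 + 0.4037
  = 1.2064 bits
H(V) + H(U|V) = 0.5436 + 1.2064 = 1.7500 bits

Direct computation of the joint entropy:
H(U,V) = -[(1/8)·log₂(1/8) + (1/4)·log₂(1/4) + (1/8)·log₂(1/8) + (1/2)·log₂(1/2)]
  = 0.3750 + 0.5000 + 0.3750 + 0.5000
  = 1.7500 bits

All three agree: H(U,V) = 1.7500 bits ✓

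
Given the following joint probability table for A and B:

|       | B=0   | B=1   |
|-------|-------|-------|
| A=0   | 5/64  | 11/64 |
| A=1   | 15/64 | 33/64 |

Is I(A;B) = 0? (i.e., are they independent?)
Marginal P(A) (row sums):
  P(A=0) = 5/64 + 11/64 = 1/4
  P(A=1) = 15/64 + 33/64 = 3/4
Marginal P(B) (column sums):
  P(B=0) = 5/64 + 15/64 = 5/16
  P(B=1) = 11/64 + 33/64 = 11/16

A and B are independent iff P(A=i,B=j) = P(A=i)·P(B=j) for every cell.
  P(A=0)·P(B=0) = 1/4 × 5/16 = 5/64 = P(A=0,B=0) ✓
  P(A=0)·P(B=1) = 1/4 × 11/16 = 11/64 = P(A=0,B=1) ✓
  P(A=1)·P(B=0) = 3/4 × 5/16 = 15/64 = P(A=1,B=0) ✓
  P(A=1)·P(B=1) = 3/4 × 11/16 = 33/64 = P(A=1,B=1) ✓

Yes, A and B are independent: every cell factors, so I(A;B) = 0 bits.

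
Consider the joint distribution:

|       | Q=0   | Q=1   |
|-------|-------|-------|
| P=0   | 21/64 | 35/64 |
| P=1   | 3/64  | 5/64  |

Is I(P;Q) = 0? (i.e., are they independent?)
Marginal P(P) (row sums):
  P(P=0) = 21/64 + 35/64 = 7/8
  P(P=1) = 3/64 + 5/64 = 1/8
Marginal P(Q) (column sums):
  P(Q=0) = 21/64 + 3/64 = 3/8
  P(Q=1) = 35/64 + 5/64 = 5/8

P and Q are independent iff P(P=i,Q=j) = P(P=i)·P(Q=j) for every cell.
  P(P=0)·P(Q=0) = 7/8 × 3/8 = 21/64 = P(P=0,Q=0) ✓
  P(P=0)·P(Q=1) = 7/8 × 5/8 = 35/64 = P(P=0,Q=1) ✓
  P(P=1)·P(Q=0) = 1/8 × 3/8 = 3/64 = P(P=1,Q=0) ✓
  P(P=1)·P(Q=1) = 1/8 × 5/8 = 5/64 = P(P=1,Q=1) ✓

Yes, P and Q are independent: every cell factors, so I(P;Q) = 0 bits.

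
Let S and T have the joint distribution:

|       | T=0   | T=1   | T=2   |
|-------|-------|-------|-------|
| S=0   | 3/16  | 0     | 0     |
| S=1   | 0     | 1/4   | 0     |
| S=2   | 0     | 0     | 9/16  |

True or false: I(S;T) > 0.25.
Marginal P(S) (row sums):
  P(S=0) = 3/16 + 0 + 0 = 3/16
  P(S=1) = 0 + 1/4 + 0 = 1/4
  P(S=2) = 0 + 0 + 9/16 = 9/16
Marginal P(T) (column sums):
  P(T=0) = 3/16 + 0 + 0 = 3/16
  P(T=1) = 0 + 1/4 + 0 = 1/4
  P(T=2) = 0 + 0 + 9/16 = 9/16

H(S) = -[(3/16)·log₂(3/16) + (1/4)·log₂(1/4) + (9/16)·log₂(9/16)]
  = 0.4528 + 0.5000 + 0.4669
  = 1.4197 bits
H(T) = -[(3/16)·log₂(3/16) + (1/4)·log₂(1/4) + (9/16)·log₂(9/16)]
  = 0.4528 + 0.5000 + 0.4669
  = 1.4197 bits
H(S,T) = -[(3/16)·log₂(3/16) + (1/4)·log₂(1/4) + (9/16)·log₂(9/16)]
  = 0.4528 + 0.5000 + 0.4669
  = 1.4197 bits

I(S;T) = H(S) + H(T) - H(S,T)
  = 1.4197 + 1.4197 - 1.4197
  = 1.4197 bits

True. I(S;T) = 1.4197 bits, which is > 0.25 bits.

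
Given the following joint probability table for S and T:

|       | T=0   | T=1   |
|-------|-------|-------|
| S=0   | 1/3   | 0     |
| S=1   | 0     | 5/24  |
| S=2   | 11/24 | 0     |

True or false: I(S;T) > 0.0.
Marginal P(S) (row sums):
  P(S=0) = 1/3 + 0 = 1/3
  P(S=1) = 0 + 5/24 = 5/24
  P(S=2) = 11/24 + 0 = 11/24
Marginal P(T) (column sums):
  P(T=0) = 1/3 + 0 + 11/24 = 19/24
  P(T=1) = 0 + 5/24 + 0 = 5/24

H(S) = -[(1/3)·log₂(1/3) + (5/24)·log₂(5/24) + (11/24)·log₂(11/24)]
  = 0.5283 + 0.4715 + 0.5159
  = 1.5157 bits
H(T) = -[(19/24)·log₂(19/24) + (5/24)·log₂(5/24)]
  = 0.2668 + 0.4715
  = 0.7383 bits
H(S,T) = -[(1/3)·log₂(1/3) + (5/24)·log₂(5/24) + (11/24)·log₂(11/24)]
  = 0.5283 + 0.4715 + 0.5159
  = 1.5157 bits

I(S;T) = H(S) + H(T) - H(S,T)
  = 1.5157 + 0.7383 - 1.5157
  = 0.7383 bits

True. I(S;T) = 0.7383 bits, which is > 0.0 bits.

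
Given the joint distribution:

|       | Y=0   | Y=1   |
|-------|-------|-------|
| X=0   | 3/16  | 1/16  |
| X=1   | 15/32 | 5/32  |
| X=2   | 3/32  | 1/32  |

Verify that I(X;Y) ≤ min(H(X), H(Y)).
Marginal P(X) (row sums):
  P(X=0) = 3/16 + 1/16 = 1/4
  P(X=1) = 15/32 + 5/32 = 5/8
  P(X=2) = 3/32 + 1/32 = 1/8
Marginal P(Y) (column sums):
  P(Y=0) = 3/16 + 15/32 + 3/32 = 3/4
  P(Y=1) = 1/16 + 5/32 + 1/32 = 1/4

H(X) = -[(1/4)·log₂(1/4) + (5/8)·log₂(5/8) + (1/8)·log₂(1/8)]
  = 0.5000 + 0.4238 + 0.3750
  = 1.2988 bits
H(Y) = -[(3/4)·log₂(3/4) + (1/4)·log₂(1/4)]
  = 0.3113 + 0.5000
  = 0.8113 bits
H(X,Y) = -[(3/16)·log₂(3/16) + (1/16)·log₂(1/16) + (15/32)·log₂(15/32) + (5/32)·log₂(5/32) + (3/32)·log₂(3/32) + (1/32)·log₂(1/32)]
  = 0.4528 + 0.2500 + 0.5124 + 0.4184 + 0.3202 + 0.1563
  = 2.1101 bits

I(X;Y) = H(X) + H(Y) - H(X,Y)
  = 1.2988 + 0.8113 - 2.1101
  = 0.0000 bits

min(H(X), H(Y)) = min(1.2988, 0.8113) = 0.8113 bits
Since 0.0000 ≤ 0.8113, the bound is satisfied ✓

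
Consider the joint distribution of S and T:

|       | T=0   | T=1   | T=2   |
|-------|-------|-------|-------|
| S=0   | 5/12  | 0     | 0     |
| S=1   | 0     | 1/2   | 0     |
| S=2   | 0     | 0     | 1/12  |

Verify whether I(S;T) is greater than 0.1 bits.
Marginal P(S) (row sums):
  P(S=0) = 5/12 + 0 + 0 = 5/12
  P(S=1) = 0 + 1/2 + 0 = 1/2
  P(S=2) = 0 + 0 + 1/12 = 1/12
Marginal P(T) (column sums):
  P(T=0) = 5/12 + 0 + 0 = 5/12
  P(T=1) = 0 + 1/2 + 0 = 1/2
  P(T=2) = 0 + 0 + 1/12 = 1/12

H(S) = -[(5/12)·log₂(5/12) + (1/2)·log₂(1/2) + (1/12)·log₂(1/12)]
  = 0.5263 + 0.5000 + 0.2987
  = 1.3250 bits
H(T) = -[(5/12)·log₂(5/12) + (1/2)·log₂(1/2) + (1/12)·log₂(1/12)]
  = 0.5263 + 0.5000 + 0.2987
  = 1.3250 bits
H(S,T) = -[(5/12)·log₂(5/12) + (1/2)·log₂(1/2) + (1/12)·log₂(1/12)]
  = 0.5263 + 0.5000 + 0.2987
  = 1.3250 bits

I(S;T) = H(S) + H(T) - H(S,T)
  = 1.3250 + 1.3250 - 1.3250
  = 1.3250 bits

Yes. I(S;T) = 1.3250 bits, which is > 0.1 bits.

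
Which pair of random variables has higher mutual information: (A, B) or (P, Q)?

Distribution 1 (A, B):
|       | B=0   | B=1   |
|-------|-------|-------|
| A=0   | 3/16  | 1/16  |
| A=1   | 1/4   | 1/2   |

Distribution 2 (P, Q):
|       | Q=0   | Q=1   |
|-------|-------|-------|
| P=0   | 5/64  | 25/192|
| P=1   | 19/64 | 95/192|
Distribution 1 (A, B):
Marginal P(A) (row sums):
  P(A=0) = 3/16 + 1/16 = 1/4
  P(A=1) = 1/4 + 1/2 = 3/4
Marginal P(B) (column sums):
  P(B=0) = 3/16 + 1/4 = 7/16
  P(B=1) = 1/16 + 1/2 = 9/16

H(A) = -[(1/4)·log₂(1/4) + (3/4)·log₂(3/4)]
  = 0.5000 + 0.3113
  = 0.8113 bits
H(B) = -[(7/16)·log₂(7/16) + (9/16)·log₂(9/16)]
  = 0.5218 + 0.4669
  = 0.9887 bits
H(A,B) = -[(3/16)·log₂(3/16) + (1/16)·log₂(1/16) + (1/4)·log₂(1/4) + (1/2)·log₂(1/2)]
  = 0.4528 + 0.2500 + 0.5000 + 0.5000
  = 1.7028 bits

I(A;B) = H(A) + H(B) - H(A,B)
  = 0.8113 + 0.9887 - 1.7028
  = 0.0972 bits

Distribution 2 (P, Q):
Marginal P(P) (row sums):
  P(P=0) = 5/64 + 25/192 = 5/24
  P(P=1) = 19/64 + 95/192 = 19/24
Marginal P(Q) (column sums):
  P(Q=0) = 5/64 + 19/64 = 3/8
  P(Q=1) = 25/192 + 95/192 = 5/8

H(P) = -[(5/24)·log₂(5/24) + (19/24)·log₂(19/24)]
  = 0.4715 + 0.2668
  = 0.7383 bits
H(Q) = -[(3/8)·log₂(3/8) + (5/8)·log₂(5/8)]
  = 0.5306 + 0.4238
  = 0.9544 bits
H(P,Q) = -[(5/64)·log₂(5/64) + (25/192)·log₂(25/192) + (19/64)·log₂(19/64) + (95/192)·log₂(95/192)]
  = 0.2873 + 0.3830 + 0.5201 + 0.5023
  = 1.6927 bits

I(P;Q) = H(P) + H(Q) - H(P,Q)
  = 0.7383 + 0.9544 - 1.6927
  = 0.0000 bits

I(A;B) = 0.0972 bits > I(P;Q) = 0.0000 bits, so (A, B) has the higher mutual information (stronger dependence).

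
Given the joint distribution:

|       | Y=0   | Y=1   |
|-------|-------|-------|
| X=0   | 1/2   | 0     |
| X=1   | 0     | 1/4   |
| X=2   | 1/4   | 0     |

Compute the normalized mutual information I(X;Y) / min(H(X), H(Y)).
Marginal P(X) (row sums):
  P(X=0) = 1/2 + 0 = 1/2
  P(X=1) = 0 + 1/4 = 1/4
  P(X=2) = 1/4 + 0 = 1/4
Marginal P(Y) (column sums):
  P(Y=0) = 1/2 + 0 + 1/4 = 3/4
  P(Y=1) = 0 + 1/4 + 0 = 1/4

H(X) = -[(1/2)·log₂(1/2) + (1/4)·log₂(1/4) + (1/4)·log₂(1/4)]
  = 0.5000 + 0.5000 + 0.5000
  = 1.5000 bits
H(Y) = -[(3/4)·log₂(3/4) + (1/4)·log₂(1/4)]
  = 0.3113 + 0.5000
  = 0.8113 bits
H(X,Y) = -[(1/2)·log₂(1/2) + (1/4)·log₂(1/4) + (1/4)·log₂(1/4)]
  = 0.5000 + 0.5000 + 0.5000
  = 1.5000 bits

I(X;Y) = H(X) + H(Y) - H(X,Y)
  = 1.5000 + 0.8113 - 1.5000
  = 0.8113 bits

min(H(X), H(Y)) = min(1.5000, 0.8113) = 0.8113 bits
Normalized MI = 0.8113 / 0.8113 = 1.0000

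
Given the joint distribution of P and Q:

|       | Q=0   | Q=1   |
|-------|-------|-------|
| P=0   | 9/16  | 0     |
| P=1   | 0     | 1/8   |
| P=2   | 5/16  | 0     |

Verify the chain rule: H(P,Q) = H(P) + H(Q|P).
Left side:
H(P,Q) = -[(9/16)·log₂(9/16) + (1/8)·log₂(1/8) + (5/16)·log₂(5/16)]
  = 0.4669 + 0.3750 + 0.5244
  = 1.3663 bits

Right side:
Marginal P(P) (row sums):
  P(P=0) = 9/16 + 0 = 9/16
  P(P=1) = 0 + 1/8 = 1/8
  P(P=2) = 5/16 + 0 = 5/16
H(P) = -[(9/16)·log₂(9/16) + (1/8)·log₂(1/8) + (5/16)·log₂(5/16)]
  = 0.4669 + 0.3750 + 0.5244
  = 1.3663 bits
H(Q|P) = -Σ P(P,Q)·log₂ P(Q|P), where P(Q|P) = P(P,Q) / P(P)
  (cells with P(P,Q) = 0 contribute 0)
  (P=0,Q=0): P(Q|P) = (9/16)/(9/16) = 1;  -(9/16)·log₂(1) = 0.0000
  (P=1,Q=1): P(Q|P) = (1/8)/(1/8) = 1;  -(1/8)·log₂(1) = 0.0000
  (P=2,Q=0): P(Q|P) = (5/16)/(5/16) = 1;  -(5/16)·log₂(1) = 0.0000
H(Q|P) = 0.0000 + 0.0000 + 0.0000
  = 0.0000 bits
H(P) + H(Q|P) = 1.3663 + 0.0000 = 1.3663 bits

Both sides equal 1.3663 bits, so the chain rule holds ✓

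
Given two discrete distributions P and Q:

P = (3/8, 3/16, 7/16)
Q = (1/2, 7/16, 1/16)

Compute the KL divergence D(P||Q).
D(P||Q) = Σ P(i) log₂(P(i)/Q(i))
  i=0: (3/8) × log₂((3/8)/(1/2)) = (3/8) × log₂(3/4) = -0.1556
  i=1: (3/16) × log₂((3/16)/(7/16)) = (3/16) × log₂(3/7) = -0.2292
  i=2: (7/16) × log₂((7/16)/(1/16)) = (7/16) × log₂(7) = 1.2282
D(P||Q) = -0.1556 - 0.2292 + 1.2282
  = 0.8434 bits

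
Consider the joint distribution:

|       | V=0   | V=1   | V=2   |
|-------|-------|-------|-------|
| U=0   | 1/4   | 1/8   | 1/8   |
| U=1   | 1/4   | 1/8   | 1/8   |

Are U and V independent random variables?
Marginal P(U) (row sums):
  P(U=0) = 1/4 + 1/8 + 1/8 = 1/2
  P(U=1) = 1/4 + 1/8 + 1/8 = 1/2
Marginal P(V) (column sums):
  P(V=0) = 1/4 + 1/4 = 1/2
  P(V=1) = 1/8 + 1/8 = 1/4
  P(V=2) = 1/8 + 1/8 = 1/4

U and V are independent iff P(U=i,V=j) = P(U=i)·P(V=j) for every cell.
  P(U=0)·P(V=0) = 1/2 × 1/2 = 1/4 = P(U=0,V=0) ✓
  P(U=0)·P(V=1) = 1/2 × 1/4 = 1/8 = P(U=0,V=1) ✓
  P(U=0)·P(V=2) = 1/2 × 1/4 = 1/8 = P(U=0,V=2) ✓
  P(U=1)·P(V=0) = 1/2 × 1/2 = 1/4 = P(U=1,V=0) ✓
  P(U=1)·P(V=1) = 1/2 × 1/4 = 1/8 = P(U=1,V=1) ✓
  P(U=1)·P(V=2) = 1/2 × 1/4 = 1/8 = P(U=1,V=2) ✓

Yes, U and V are independent: every cell factors, so I(U;V) = 0 bits.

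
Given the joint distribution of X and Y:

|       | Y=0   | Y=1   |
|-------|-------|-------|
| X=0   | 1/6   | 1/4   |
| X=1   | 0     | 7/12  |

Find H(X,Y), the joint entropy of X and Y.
H(X,Y) = -Σ P(X,Y) log₂ P(X,Y), summed over the non-zero cells:
H(X,Y) = -[(1/6)·log₂(1/6) + (1/4)·log₂(1/4) + (7/12)·log₂(7/12)]
  = 0.4308 + 0.5000 + 0.4536
  = 1.3844 bits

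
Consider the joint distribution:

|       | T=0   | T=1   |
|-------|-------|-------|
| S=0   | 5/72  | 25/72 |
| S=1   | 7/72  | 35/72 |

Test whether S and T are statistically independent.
Marginal P(S) (row sums):
  P(S=0) = 5/72 + 25/72 = 5/12
  P(S=1) = 7/72 + 35/72 = 7/12
Marginal P(T) (column sums):
  P(T=0) = 5/72 + 7/72 = 1/6
  P(T=1) = 25/72 + 35/72 = 5/6

S and T are independent iff P(S=i,T=j) = P(S=i)·P(T=j) for every cell.
  P(S=0)·P(T=0) = 5/12 × 1/6 = 5/72 = P(S=0,T=0) ✓
  P(S=0)·P(T=1) = 5/12 × 5/6 = 25/72 = P(S=0,T=1) ✓
  P(S=1)·P(T=0) = 7/12 × 1/6 = 7/72 = P(S=1,T=0) ✓
  P(S=1)·P(T=1) = 7/12 × 5/6 = 35/72 = P(S=1,T=1) ✓

Yes, S and T are independent: every cell factors, so I(S;T) = 0 bits.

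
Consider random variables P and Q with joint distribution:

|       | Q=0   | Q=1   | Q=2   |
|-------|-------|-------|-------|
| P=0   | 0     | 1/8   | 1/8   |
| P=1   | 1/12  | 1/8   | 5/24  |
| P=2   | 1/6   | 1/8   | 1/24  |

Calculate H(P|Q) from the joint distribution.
Marginal P(Q) (column sums):
  P(Q=0) = 0 + 1/12 + 1/6 = 1/4
  P(Q=1) = 1/8 + 1/8 + 1/8 = 3/8
  P(Q=2) = 1/8 + 5/24 + 1/24 = 3/8

H(P|Q) = -Σ P(P,Q)·log₂ P(P|Q), where P(P|Q) = P(P,Q) / P(Q)
  (cells with P(P,Q) = 0 contribute 0)
  (P=0,Q=1): P(P|Q) = (1/8)/(3/8) = 1/3;  -(1/8)·log₂(1/3) = 0.1981
  (P=0,Q=2): P(P|Q) = (1/8)/(3/8) = 1/3;  -(1/8)·log₂(1/3) = 0.1981
  (P=1,Q=0): P(P|Q) = (1/12)/(1/4) = 1/3;  -(1/12)·log₂(1/3) = 0.1321
  (P=1,Q=1): P(P|Q) = (1/8)/(3/8) = 1/3;  -(1/8)·log₂(1/3) = 0.1981
  (P=1,Q=2): P(P|Q) = (5/24)/(3/8) = 5/9;  -(5/24)·log₂(5/9) = 0.1767
  (P=2,Q=0): P(P|Q) = (1/6)/(1/4) = 2/3;  -(1/6)·log₂(2/3) = 0.0975
  (P=2,Q=1): P(P|Q) = (1/8)/(3/8) = 1/3;  -(1/8)·log₂(1/3) = 0.1981
  (P=2,Q=2): P(P|Q) = (1/24)/(3/8) = 1/9;  -(1/24)·log₂(1/9) = 0.1321
H(P|Q) = 0.1981 + 0.1981 + 0.1321 + 0.1981 + 0.1767 + 0.0975 + 0.1981 + 0.1321
  = 1.3308 bits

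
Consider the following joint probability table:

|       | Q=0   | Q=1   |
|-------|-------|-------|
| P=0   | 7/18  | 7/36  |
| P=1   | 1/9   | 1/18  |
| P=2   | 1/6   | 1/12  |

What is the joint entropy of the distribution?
H(P,Q) = -Σ P(P,Q) log₂ P(P,Q), summed over the non-zero cells:
H(P,Q) = -[(7/18)·log₂(7/18) + (7/36)·log₂(7/36) + (1/9)·log₂(1/9) + (1/18)·log₂(1/18) + (1/6)·log₂(1/6) + (1/12)·log₂(1/12)]
  = 0.5299 + 0.4594 + 0.3522 + 0.2317 + 0.4308 + 0.2987
  = 2.3027 bits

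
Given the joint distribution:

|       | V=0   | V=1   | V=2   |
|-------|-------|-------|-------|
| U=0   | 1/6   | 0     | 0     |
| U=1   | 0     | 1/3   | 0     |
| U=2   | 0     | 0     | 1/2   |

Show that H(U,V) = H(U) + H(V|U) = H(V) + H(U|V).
Marginal P(U) (row sums):
  P(U=0) = 1/6 + 0 + 0 = 1/6
  P(U=1) = 0 + 1/3 + 0 = 1/3
  P(U=2) = 0 + 0 + 1/2 = 1/2
Marginal P(V) (column sums):
  P(V=0) = 1/6 + 0 + 0 = 1/6
  P(V=1) = 0 + 1/3 + 0 = 1/3
  P(V=2) = 0 + 0 + 1/2 = 1/2

Decomposition 1: H(U) + H(V|U)
H(U) = -[(1/6)·log₂(1/6) + (1/3)·log₂(1/3) + (1/2)·log₂(1/2)]
  = 0.4308 + 0.5283 + 0.5000
  = 1.4591 bits
H(V|U) = -Σ P(U,V)·log₂ P(V|U), where P(V|U) = P(U,V) / P(U)
  (cells with P(U,V) = 0 contribute 0)
  (U=0,V=0): P(V|U) = (1/6)/(1/6) = 1;  -(1/6)·log₂(1) = 0.0000
  (U=1,V=1): P(V|U) = (1/3)/(1/3) = 1;  -(1/3)·log₂(1) = 0.0000
  (U=2,V=2): P(V|U) = (1/2)/(1/2) = 1;  -(1/2)·log₂(1) = 0.0000
H(V|U) = 0.0000 + 0.0000 + 0.0000
  = 0.0000 bits
H(U) + H(V|U) = 1.4591 + 0.0000 = 1.4591 bits

Decomposition 2: H(V) + H(U|V)
H(V) = -[(1/6)·log₂(1/6) + (1/3)·log₂(1/3) + (1/2)·log₂(1/2)]
  = 0.4308 + 0.5283 + 0.5000
  = 1.4591 bits
H(U|V) = -Σ P(U,V)·log₂ P(U|V), where P(U|V) = P(U,V) / P(V)
  (cells with P(U,V) = 0 contribute 0)
  (U=0,V=0): P(U|V) = (1/6)/(1/6) = 1;  -(1/6)·log₂(1) = 0.0000
  (U=1,V=1): P(U|V) = (1/3)/(1/3) = 1;  -(1/3)·log₂(1) = 0.0000
  (U=2,V=2): P(U|V) = (1/2)/(1/2) = 1;  -(1/2)·log₂(1) = 0.0000
H(U|V) = 0.0000 + 0.0000 + 0.0000
  = 0.0000 bits
H(V) + H(U|V) = 1.4591 + 0.0000 = 1.4591 bits

Direct computation of the joint entropy:
H(U,V) = -[(1/6)·log₂(1/6) + (1/3)·log₂(1/3) + (1/2)·log₂(1/2)]
  = 0.4308 + 0.5283 + 0.5000
  = 1.4591 bits

All three agree: H(U,V) = 1.4591 bits ✓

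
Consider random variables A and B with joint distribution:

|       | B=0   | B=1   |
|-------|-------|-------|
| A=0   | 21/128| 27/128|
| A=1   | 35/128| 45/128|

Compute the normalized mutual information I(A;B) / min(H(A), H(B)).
Marginal P(A) (row sums):
  P(A=0) = 21/128 + 27/128 = 3/8
  P(A=1) = 35/128 + 45/128 = 5/8
Marginal P(B) (column sums):
  P(B=0) = 21/128 + 35/128 = 7/16
  P(B=1) = 27/128 + 45/128 = 9/16

H(A) = -[(3/8)·log₂(3/8) + (5/8)·log₂(5/8)]
  = 0.5306 + 0.4238
  = 0.9544 bits
H(B) = -[(7/16)·log₂(7/16) + (9/16)·log₂(9/16)]
  = 0.5218 + 0.4669
  = 0.9887 bits
H(A,B) = -[(21/128)·log₂(21/128) + (27/128)·log₂(27/128) + (35/128)·log₂(35/128) + (45/128)·log₂(45/128)]
  = 0.4278 + 0.4736 + 0.5115 + 0.5302
  = 1.9431 bits

I(A;B) = H(A) + H(B) - H(A,B)
  = 0.9544 + 0.9887 - 1.9431
  = 0.0000 bits

min(H(A), H(B)) = min(0.9544, 0.9887) = 0.9544 bits
Normalized MI = 0.0000 / 0.9544 = 0.0000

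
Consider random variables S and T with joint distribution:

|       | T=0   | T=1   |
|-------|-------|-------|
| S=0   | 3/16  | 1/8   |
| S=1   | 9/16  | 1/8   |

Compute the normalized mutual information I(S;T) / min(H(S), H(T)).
Marginal P(S) (row sums):
  P(S=0) = 3/16 + 1/8 = 5/16
  P(S=1) = 9/16 + 1/8 = 11/16
Marginal P(T) (column sums):
  P(T=0) = 3/16 + 9/16 = 3/4
  P(T=1) = 1/8 + 1/8 = 1/4

H(S) = -[(5/16)·log₂(5/16) + (11/16)·log₂(11/16)]
  = 0.5244 + 0.3716
  = 0.8960 bits
H(T) = -[(3/4)·log₂(3/4) + (1/4)·log₂(1/4)]
  = 0.3113 + 0.5000
  = 0.8113 bits
H(S,T) = -[(3/16)·log₂(3/16) + (1/8)·log₂(1/8) + (9/16)·log₂(9/16) + (1/8)·log₂(1/8)]
  = 0.4528 + 0.3750 + 0.4669 + 0.3750
  = 1.6697 bits

I(S;T) = H(S) + H(T) - H(S,T)
  = 0.8960 + 0.8113 - 1.6697
  = 0.0376 bits

min(H(S), H(T)) = min(0.8960, 0.8113) = 0.8113 bits
Normalized MI = 0.0376 / 0.8113 = 0.0463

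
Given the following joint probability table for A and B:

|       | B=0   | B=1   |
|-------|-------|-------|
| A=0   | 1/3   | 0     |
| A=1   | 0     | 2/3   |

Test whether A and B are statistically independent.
Marginal P(A) (row sums):
  P(A=0) = 1/3 + 0 = 1/3
  P(A=1) = 0 + 2/3 = 2/3
Marginal P(B) (column sums):
  P(B=0) = 1/3 + 0 = 1/3
  P(B=1) = 0 + 2/3 = 2/3

A and B are independent iff P(A=i,B=j) = P(A=i)·P(B=j) for every cell.
  P(A=0)·P(B=0) = 1/3 × 1/3 = 1/9, but P(A=0,B=0) = 1/3 ✗

No, A and B are not independent. Quantitatively, I(A;B) > 0:

H(A) = -[(1/3)·log₂(1/3) + (2/3)·log₂(2/3)]
  = 0.5283 + 0.3900
  = 0.9183 bits
H(B) = -[(1/3)·log₂(1/3) + (2/3)·log₂(2/3)]
  = 0.5283 + 0.3900
  = 0.9183 bits
H(A,B) = -[(1/3)·log₂(1/3) + (2/3)·log₂(2/3)]
  = 0.5283 + 0.3900
  = 0.9183 bits
I(A;B) = H(A) + H(B) - H(A,B) = 0.9183 + 0.9183 - 0.9183 = 0.9183 bits > 0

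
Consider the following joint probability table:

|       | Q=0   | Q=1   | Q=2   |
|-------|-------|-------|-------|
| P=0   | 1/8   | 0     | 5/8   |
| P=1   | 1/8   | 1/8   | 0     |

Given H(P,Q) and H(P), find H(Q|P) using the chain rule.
From the chain rule: H(P,Q) = H(P) + H(Q|P)
Therefore: H(Q|P) = H(P,Q) - H(P)

H(P,Q) = -[(1/8)·log₂(1/8) + (5/8)·log₂(5/8) + (1/8)·log₂(1/8) + (1/8)·log₂(1/8)]
  = 0.3750 + 0.4238 + 0.3750 + 0.3750
  = 1.5488 bits
Marginal P(P) (row sums):
  P(P=0) = 1/8 + 0 + 5/8 = 3/4
  P(P=1) = 1/8 + 1/8 + 0 = 1/4
H(P) = -[(3/4)·log₂(3/4) + (1/4)·log₂(1/4)]
  = 0.3113 + 0.5000
  = 0.8113 bits

H(Q|P) = 1.5488 - 0.8113 = 0.7375 bits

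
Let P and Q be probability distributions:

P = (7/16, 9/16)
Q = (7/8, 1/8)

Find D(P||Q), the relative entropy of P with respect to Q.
D(P||Q) = Σ P(i) log₂(P(i)/Q(i))
  i=0: (7/16) × log₂((7/16)/(7/8)) = (7/16) × log₂(1/2) = -0.4375
  i=1: (9/16) × log₂((9/16)/(1/8)) = (9/16) × log₂(9/2) = 1.2206
D(P||Q) = -0.4375 + 1.2206
  = 0.7831 bits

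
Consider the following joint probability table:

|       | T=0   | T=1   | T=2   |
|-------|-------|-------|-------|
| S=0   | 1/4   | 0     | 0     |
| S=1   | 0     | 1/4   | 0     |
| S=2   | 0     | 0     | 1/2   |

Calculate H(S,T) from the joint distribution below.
H(S,T) = -Σ P(S,T) log₂ P(S,T), summed over the non-zero cells:
H(S,T) = -[(1/4)·log₂(1/4) + (1/4)·log₂(1/4) + (1/2)·log₂(1/2)]
  = 0.5000 + 0.5000 + 0.5000
  = 1.5000 bits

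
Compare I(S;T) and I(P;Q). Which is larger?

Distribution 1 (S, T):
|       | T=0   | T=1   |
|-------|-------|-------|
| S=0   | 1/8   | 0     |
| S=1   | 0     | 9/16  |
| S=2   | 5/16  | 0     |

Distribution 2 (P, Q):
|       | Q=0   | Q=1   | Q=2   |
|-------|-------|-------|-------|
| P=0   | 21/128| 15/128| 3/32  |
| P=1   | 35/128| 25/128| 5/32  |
Distribution 1 (S, T):
Marginal P(S) (row sums):
  P(S=0) = 1/8 + 0 = 1/8
  P(S=1) = 0 + 9/16 = 9/16
  P(S=2) = 5/16 + 0 = 5/16
Marginal P(T) (column sums):
  P(T=0) = 1/8 + 0 + 5/16 = 7/16
  P(T=1) = 0 + 9/16 + 0 = 9/16

H(S) = -[(1/8)·log₂(1/8) + (9/16)·log₂(9/16) + (5/16)·log₂(5/16)]
  = 0.3750 + 0.4669 + 0.5244
  = 1.3663 bits
H(T) = -[(7/16)·log₂(7/16) + (9/16)·log₂(9/16)]
  = 0.5218 + 0.4669
  = 0.9887 bits
H(S,T) = -[(1/8)·log₂(1/8) + (9/16)·log₂(9/16) + (5/16)·log₂(5/16)]
  = 0.3750 + 0.4669 + 0.5244
  = 1.3663 bits

I(S;T) = H(S) + H(T) - H(S,T)
  = 1.3663 + 0.9887 - 1.3663
  = 0.9887 bits

Distribution 2 (P, Q):
Marginal P(P) (row sums):
  P(P=0) = 21/128 + 15/128 + 3/32 = 3/8
  P(P=1) = 35/128 + 25/128 + 5/32 = 5/8
Marginal P(Q) (column sums):
  P(Q=0) = 21/128 + 35/128 = 7/16
  P(Q=1) = 15/128 + 25/128 = 5/16
  P(Q=2) = 3/32 + 5/32 = 1/4

H(P) = -[(3/8)·log₂(3/8) + (5/8)·log₂(5/8)]
  = 0.5306 + 0.4238
  = 0.9544 bits
H(Q) = -[(7/16)·log₂(7/16) + (5/16)·log₂(5/16) + (1/4)·log₂(1/4)]
  = 0.5218 + 0.5244 + 0.5000
  = 1.5462 bits
H(P,Q) = -[(21/128)·log₂(21/128) + (15/128)·log₂(15/128) + (3/32)·log₂(3/32) + (35/128)·log₂(35/128) + (25/128)·log₂(25/128) + (5/32)·log₂(5/32)]
  = 0.4278 + 0.3625 + 0.3202 + 0.5115 + 0.4602 + 0.4184
  = 2.5006 bits

I(P;Q) = H(P) + H(Q) - H(P,Q)
  = 0.9544 + 1.5462 - 2.5006
  = 0.0000 bits

I(S;T) = 0.9887 bits > I(P;Q) = 0.0000 bits, so (S, T) has the higher mutual information (stronger dependence).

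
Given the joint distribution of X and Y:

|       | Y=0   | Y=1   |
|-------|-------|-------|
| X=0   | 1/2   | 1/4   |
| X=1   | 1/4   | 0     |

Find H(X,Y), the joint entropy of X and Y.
H(X,Y) = -Σ P(X,Y) log₂ P(X,Y), summed over the non-zero cells:
H(X,Y) = -[(1/2)·log₂(1/2) + (1/4)·log₂(1/4) + (1/4)·log₂(1/4)]
  = 0.5000 + 0.5000 + 0.5000
  = 1.5000 bits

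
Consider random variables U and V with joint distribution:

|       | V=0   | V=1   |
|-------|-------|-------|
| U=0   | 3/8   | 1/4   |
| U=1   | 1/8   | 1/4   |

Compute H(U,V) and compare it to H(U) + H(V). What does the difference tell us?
Marginal P(U) (row sums):
  P(U=0) = 3/8 + 1/4 = 5/8
  P(U=1) = 1/8 + 1/4 = 3/8
Marginal P(V) (column sums):
  P(V=0) = 3/8 + 1/8 = 1/2
  P(V=1) = 1/4 + 1/4 = 1/2

H(U,V) = -[(3/8)·log₂(3/8) + (1/4)·log₂(1/4) + (1/8)·log₂(1/8) + (1/4)·log₂(1/4)]
  = 0.5306 + 0.5000 + 0.3750 + 0.5000
  = 1.9056 bits
H(U) = -[(5/8)·log₂(5/8) + (3/8)·log₂(3/8)]
  = 0.4238 + 0.5306
  = 0.9544 bits
H(V) = -[(1/2)·log₂(1/2) + (1/2)·log₂(1/2)]
  = 0.5000 + 0.5000
  = 1.0000 bits

H(U) + H(V) = 0.9544 + 1.0000 = 1.9544 bits
Difference: H(U) + H(V) - H(U,V) = 1.9544 - 1.9056 = 0.0488 bits = I(U;V)

The difference is the mutual information; it is positive here, so U and V are dependent (knowing one reduces uncertainty about the other by 0.0488 bits).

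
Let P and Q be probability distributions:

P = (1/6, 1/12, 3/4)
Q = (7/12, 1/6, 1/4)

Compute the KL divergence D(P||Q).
D(P||Q) = Σ P(i) log₂(P(i)/Q(i))
  i=0: (1/6) × log₂((1/6)/(7/12)) = (1/6) × log₂(2/7) = -0.3012
  i=1: (1/12) × log₂((1/12)/(1/6)) = (1/12) × log₂(1/2) = -0.0833
  i=2: (3/4) × log₂((3/4)/(1/4)) = (3/4) × log₂(3) = 1.1887
D(P||Q) = -0.3012 - 0.0833 + 1.1887
  = 0.8042 bits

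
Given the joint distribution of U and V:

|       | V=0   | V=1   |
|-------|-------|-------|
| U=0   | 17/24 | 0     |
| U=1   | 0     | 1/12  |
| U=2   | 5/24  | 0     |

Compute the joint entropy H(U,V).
H(U,V) = -Σ P(U,V) log₂ P(U,V), summed over the non-zero cells:
H(U,V) = -[(17/24)·log₂(17/24) + (1/12)·log₂(1/12) + (5/24)·log₂(5/24)]
  = 0.3524 + 0.2987 + 0.4715
  = 1.1226 bits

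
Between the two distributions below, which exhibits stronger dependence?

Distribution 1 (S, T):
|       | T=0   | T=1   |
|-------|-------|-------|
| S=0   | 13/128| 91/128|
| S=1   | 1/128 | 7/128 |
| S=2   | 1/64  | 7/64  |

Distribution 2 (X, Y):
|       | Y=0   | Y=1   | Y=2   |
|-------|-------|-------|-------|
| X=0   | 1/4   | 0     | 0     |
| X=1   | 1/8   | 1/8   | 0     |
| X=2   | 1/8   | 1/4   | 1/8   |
Distribution 1 (S, T):
Marginal P(S) (row sums):
  P(S=0) = 13/128 + 91/128 = 13/16
  P(S=1) = 1/128 + 7/128 = 1/16
  P(S=2) = 1/64 + 7/64 = 1/8
Marginal P(T) (column sums):
  P(T=0) = 13/128 + 1/128 + 1/64 = 1/8
  P(T=1) = 91/128 + 7/128 + 7/64 = 7/8

H(S) = -[(13/16)·log₂(13/16) + (1/16)·log₂(1/16) + (1/8)·log₂(1/8)]
  = 0.2434 + 0.2500 + 0.3750
  = 0.8684 bits
H(T) = -[(1/8)·log₂(1/8) + (7/8)·log₂(7/8)]
  = 0.3750 + 0.1686
  = 0.5436 bits
H(S,T) = -[(13/128)·log₂(13/128) + (91/128)·log₂(91/128) + (1/128)·log₂(1/128) + (7/128)·log₂(7/128) + (1/64)·log₂(1/64) + (7/64)·log₂(7/64)]
  = 0.3351 + 0.3499 + 0.0547 + 0.2293 + 0.0938 + 0.3492
  = 1.4120 bits

I(S;T) = H(S) + H(T) - H(S,T)
  = 0.8684 + 0.5436 - 1.4120
  = 0.0000 bits

Distribution 2 (X, Y):
Marginal P(X) (row sums):
  P(X=0) = 1/4 + 0 + 0 = 1/4
  P(X=1) = 1/8 + 1/8 + 0 = 1/4
  P(X=2) = 1/8 + 1/4 + 1/8 = 1/2
Marginal P(Y) (column sums):
  P(Y=0) = 1/4 + 1/8 + 1/8 = 1/2
  P(Y=1) = 0 + 1/8 + 1/4 = 3/8
  P(Y=2) = 0 + 0 + 1/8 = 1/8

H(X) = -[(1/4)·log₂(1/4) + (1/4)·log₂(1/4) + (1/2)·log₂(1/2)]
  = 0.5000 + 0.5000 + 0.5000
  = 1.5000 bits
H(Y) = -[(1/2)·log₂(1/2) + (3/8)·log₂(3/8) + (1/8)·log₂(1/8)]
  = 0.5000 + 0.5306 + 0.3750
  = 1.4056 bits
H(X,Y) = -[(1/4)·log₂(1/4) + (1/8)·log₂(1/8) + (1/8)·log₂(1/8) + (1/8)·log₂(1/8) + (1/4)·log₂(1/4) + (1/8)·log₂(1/8)]
  = 0.5000 + 0.3750 + 0.3750 + 0.3750 + 0.5000 + 0.3750
  = 2.5000 bits

I(X;Y) = H(X) + H(Y) - H(X,Y)
  = 1.5000 + 1.4056 - 2.5000
  = 0.4056 bits

I(X;Y) = 0.4056 bits > I(S;T) = 0.0000 bits, so (X, Y) has the higher mutual information (stronger dependence).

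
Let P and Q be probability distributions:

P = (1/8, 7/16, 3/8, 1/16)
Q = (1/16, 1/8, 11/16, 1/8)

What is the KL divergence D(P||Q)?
D(P||Q) = Σ P(i) log₂(P(i)/Q(i))
  i=0: (1/8) × log₂((1/8)/(1/16)) = (1/8) × log₂(2) = 0.1250
  i=1: (7/16) × log₂((7/16)/(1/8)) = (7/16) × log₂(7/2) = 0.7907
  i=2: (3/8) × log₂((3/8)/(11/16)) = (3/8) × log₂(6/11) = -0.3279
  i=3: (1/16) × log₂((1/16)/(1/8)) = (1/16) × log₂(1/2) = -0.0625
D(P||Q) = 0.1250 + 0.7907 - 0.3279 - 0.0625
  = 0.5253 bits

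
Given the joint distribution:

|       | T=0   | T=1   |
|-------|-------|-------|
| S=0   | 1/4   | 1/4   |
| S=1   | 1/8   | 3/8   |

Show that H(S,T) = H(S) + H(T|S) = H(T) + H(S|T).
Marginal P(S) (row sums):
  P(S=0) = 1/4 + 1/4 = 1/2
  P(S=1) = 1/8 + 3/8 = 1/2
Marginal P(T) (column sums):
  P(T=0) = 1/4 + 1/8 = 3/8
  P(T=1) = 1/4 + 3/8 = 5/8

Decomposition 1: H(S) + H(T|S)
H(S) = -[(1/2)·log₂(1/2) + (1/2)·log₂(1/2)]
  = 0.5000 + 0.5000
  = 1.0000 bits
H(T|S) = -Σ P(S,T)·log₂ P(T|S), where P(T|S) = P(S,T) / P(S)
  (S=0,T=0): P(T|S) = (1/4)/(1/2) = 1/2;  -(1/4)·log₂(1/2) = 0.2500
  (S=0,T=1): P(T|S) = (1/4)/(1/2) = 1/2;  -(1/4)·log₂(1/2) = 0.2500
  (S=1,T=0): P(T|S) = (1/8)/(1/2) = 1/4;  -(1/8)·log₂(1/4) = 0.2500
  (S=1,T=1): P(T|S) = (3/8)/(1/2) = 3/4;  -(3/8)·log₂(3/4) = 0.1556
H(T|S) = 0.2500 + 0.2500 + 0.2500 + 0.1556
  = 0.9056 bits
H(S) + H(T|S) = 1.0000 + 0.9056 = 1.9056 bits

Decomposition 2: H(T) + H(S|T)
H(T) = -[(3/8)·log₂(3/8) + (5/8)·log₂(5/8)]
  = 0.5306 + 0.4238
  = 0.9544 bits
H(S|T) = -Σ P(S,T)·log₂ P(S|T), where P(S|T) = P(S,T) / P(T)
  (S=0,T=0): P(S|T) = (1/4)/(3/8) = 2/3;  -(1/4)·log₂(2/3) = 0.1462
  (S=0,T=1): P(S|T) = (1/4)/(5/8) = 2/5;  -(1/4)·log₂(2/5) = 0.3305
  (S=1,T=0): P(S|T) = (1/8)/(3/8) = 1/3;  -(1/8)·log₂(1/3) = 0.1981
  (S=1,T=1): P(S|T) = (3/8)/(5/8) = 3/5;  -(3/8)·log₂(3/5) = 0.2764
H(S|T) = 0.1462 + 0.3305 + 0.1981 + 0.2764
  = 0.9512 bits
H(T) + H(S|T) = 0.9544 + 0.9512 = 1.9056 bits

Direct computation of the joint entropy:
H(S,T) = -[(1/4)·log₂(1/4) + (1/4)·log₂(1/4) + (1/8)·log₂(1/8) + (3/8)·log₂(3/8)]
  = 0.5000 + 0.5000 + 0.3750 + 0.5306
  = 1.9056 bits

All three agree: H(S,T) = 1.9056 bits ✓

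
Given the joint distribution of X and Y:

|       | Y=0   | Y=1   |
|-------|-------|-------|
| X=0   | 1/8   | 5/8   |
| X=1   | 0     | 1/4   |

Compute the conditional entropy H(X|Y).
Marginal P(Y) (column sums):
  P(Y=0) = 1/8 + 0 = 1/8
  P(Y=1) = 5/8 + 1/4 = 7/8

H(X|Y) = -Σ P(X,Y)·log₂ P(X|Y), where P(X|Y) = P(X,Y) / P(Y)
  (cells with P(X,Y) = 0 contribute 0)
  (X=0,Y=0): P(X|Y) = (1/8)/(1/8) = 1;  -(1/8)·log₂(1) = 0.0000
  (X=0,Y=1): P(X|Y) = (5/8)/(7/8) = 5/7;  -(5/8)·log₂(5/7) = 0.3034
  (X=1,Y=1): P(X|Y) = (1/4)/(7/8) = 2/7;  -(1/4)·log₂(2/7) = 0.4518
H(X|Y) = 0.0000 + 0.3034 + 0.4518
  = 0.7552 bits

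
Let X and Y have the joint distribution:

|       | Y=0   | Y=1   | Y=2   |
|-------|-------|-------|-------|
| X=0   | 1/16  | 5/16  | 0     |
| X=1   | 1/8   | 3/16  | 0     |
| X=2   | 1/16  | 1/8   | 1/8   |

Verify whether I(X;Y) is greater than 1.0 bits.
Marginal P(X) (row sums):
  P(X=0) = 1/16 + 5/16 + 0 = 3/8
  P(X=1) = 1/8 + 3/16 + 0 = 5/16
  P(X=2) = 1/16 + 1/8 + 1/8 = 5/16
Marginal P(Y) (column sums):
  P(Y=0) = 1/16 + 1/8 + 1/16 = 1/4
  P(Y=1) = 5/16 + 3/16 + 1/8 = 5/8
  P(Y=2) = 0 + 0 + 1/8 = 1/8

H(X) = -[(3/8)·log₂(3/8) + (5/16)·log₂(5/16) + (5/16)·log₂(5/16)]
  = 0.5306 + 0.5244 + 0.5244
  = 1.5794 bits
H(Y) = -[(1/4)·log₂(1/4) + (5/8)·log₂(5/8) + (1/8)·log₂(1/8)]
  = 0.5000 + 0.4238 + 0.3750
  = 1.2988 bits
H(X,Y) = -[(1/16)·log₂(1/16) + (5/16)·log₂(5/16) + (1/8)·log₂(1/8) + (3/16)·log₂(3/16) + (1/16)·log₂(1/16) + (1/8)·log₂(1/8) + (1/8)·log₂(1/8)]
  = 0.2500 + 0.5244 + 0.3750 + 0.4528 + 0.2500 + 0.3750 + 0.3750
  = 2.6022 bits

I(X;Y) = H(X) + H(Y) - H(X,Y)
  = 1.5794 + 1.2988 - 2.6022
  = 0.2760 bits

No. I(X;Y) = 0.2760 bits, which is ≤ 1.0 bits.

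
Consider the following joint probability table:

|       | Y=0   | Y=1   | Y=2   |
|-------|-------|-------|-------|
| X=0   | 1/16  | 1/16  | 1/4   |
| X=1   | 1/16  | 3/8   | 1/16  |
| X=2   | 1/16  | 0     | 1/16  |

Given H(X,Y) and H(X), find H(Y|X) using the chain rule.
From the chain rule: H(X,Y) = H(X) + H(Y|X)
Therefore: H(Y|X) = H(X,Y) - H(X)

H(X,Y) = -[(1/16)·log₂(1/16) + (1/16)·log₂(1/16) + (1/4)·log₂(1/4) + (1/16)·log₂(1/16) + (3/8)·log₂(3/8) + (1/16)·log₂(1/16) + (1/16)·log₂(1/16) + (1/16)·log₂(1/16)]
  = 0.2500 + 0.2500 + 0.5000 + 0.2500 + 0.5306 + 0.2500 + 0.2500 + 0.2500
  = 2.5306 bits
Marginal P(X) (row sums):
  P(X=0) = 1/16 + 1/16 + 1/4 = 3/8
  P(X=1) = 1/16 + 3/8 + 1/16 = 1/2
  P(X=2) = 1/16 + 0 + 1/16 = 1/8
H(X) = -[(3/8)·log₂(3/8) + (1/2)·log₂(1/2) + (1/8)·log₂(1/8)]
  = 0.5306 + 0.5000 + 0.3750
  = 1.4056 bits

H(Y|X) = 2.5306 - 1.4056 = 1.1250 bits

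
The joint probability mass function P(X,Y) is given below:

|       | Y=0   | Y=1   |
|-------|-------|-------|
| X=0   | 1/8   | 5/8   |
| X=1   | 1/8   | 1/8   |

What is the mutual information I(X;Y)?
Marginal P(X) (row sums):
  P(X=0) = 1/8 + 5/8 = 3/4
  P(X=1) = 1/8 + 1/8 = 1/4
Marginal P(Y) (column sums):
  P(Y=0) = 1/8 + 1/8 = 1/4
  P(Y=1) = 5/8 + 1/8 = 3/4

H(X) = -[(3/4)·log₂(3/4) + (1/4)·log₂(1/4)]
  = 0.3113 + 0.5000
  = 0.8113 bits
H(Y) = -[(1/4)·log₂(1/4) + (3/4)·log₂(3/4)]
  = 0.5000 + 0.3113
  = 0.8113 bits
H(X,Y) = -[(1/8)·log₂(1/8) + (5/8)·log₂(5/8) + (1/8)·log₂(1/8) + (1/8)·log₂(1/8)]
  = 0.3750 + 0.4238 + 0.3750 + 0.3750
  = 1.5488 bits

I(X;Y) = H(X) + H(Y) - H(X,Y)
  = 0.8113 + 0.8113 - 1.5488
  = 0.0738 bits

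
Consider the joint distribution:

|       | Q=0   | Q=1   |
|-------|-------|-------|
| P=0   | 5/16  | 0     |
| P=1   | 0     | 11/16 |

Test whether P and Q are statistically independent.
Marginal P(P) (row sums):
  P(P=0) = 5/16 + 0 = 5/16
  P(P=1) = 0 + 11/16 = 11/16
Marginal P(Q) (column sums):
  P(Q=0) = 5/16 + 0 = 5/16
  P(Q=1) = 0 + 11/16 = 11/16

P and Q are independent iff P(P=i,Q=j) = P(P=i)·P(Q=j) for every cell.
  P(P=0)·P(Q=0) = 5/16 × 5/16 = 25/256, but P(P=0,Q=0) = 5/16 ✗

No, P and Q are not independent. Quantitatively, I(P;Q) > 0:

H(P) = -[(5/16)·log₂(5/16) + (11/16)·log₂(11/16)]
  = 0.5244 + 0.3716
  = 0.8960 bits
H(Q) = -[(5/16)·log₂(5/16) + (11/16)·log₂(11/16)]
  = 0.5244 + 0.3716
  = 0.8960 bits
H(P,Q) = -[(5/16)·log₂(5/16) + (11/16)·log₂(11/16)]
  = 0.5244 + 0.3716
  = 0.8960 bits
I(P;Q) = H(P) + H(Q) - H(P,Q) = 0.8960 + 0.8960 - 0.8960 = 0.8960 bits > 0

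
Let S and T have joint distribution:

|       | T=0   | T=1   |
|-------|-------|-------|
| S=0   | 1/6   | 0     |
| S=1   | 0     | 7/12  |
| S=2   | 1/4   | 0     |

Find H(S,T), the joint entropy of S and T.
H(S,T) = -Σ P(S,T) log₂ P(S,T), summed over the non-zero cells:
H(S,T) = -[(1/6)·log₂(1/6) + (7/12)·log₂(7/12) + (1/4)·log₂(1/4)]
  = 0.4308 + 0.4536 + 0.5000
  = 1.3844 bits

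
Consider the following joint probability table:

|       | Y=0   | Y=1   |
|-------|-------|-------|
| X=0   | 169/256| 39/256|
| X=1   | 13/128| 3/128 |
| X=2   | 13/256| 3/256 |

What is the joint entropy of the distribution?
H(X,Y) = -Σ P(X,Y) log₂ P(X,Y), summed over the non-zero cells:
H(X,Y) = -[(169/256)·log₂(169/256) + (39/256)·log₂(39/256) + (13/128)·log₂(13/128) + (3/128)·log₂(3/128) + (13/256)·log₂(13/256) + (3/256)·log₂(3/256)]
  = 0.3955 + 0.4136 + 0.3351 + 0.1269 + 0.2183 + 0.0752
  = 1.5646 bits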